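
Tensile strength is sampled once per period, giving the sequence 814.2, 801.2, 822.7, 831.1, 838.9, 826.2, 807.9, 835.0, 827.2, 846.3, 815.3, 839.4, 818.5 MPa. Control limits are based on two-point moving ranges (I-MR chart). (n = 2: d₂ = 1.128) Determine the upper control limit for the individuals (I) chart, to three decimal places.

X̄ = (814.2 + 801.2 + 822.7 + 831.1 + 838.9 + 826.2 + 807.9 + 835.0 + 827.2 + 846.3 + 815.3 + 839.4 + 818.5) / 13 = 824.9154
Moving ranges: 13.0, 21.5, 8.4, 7.8, 12.7, 18.3, 27.1, 7.8, 19.1, 31.0, 24.1, 20.9; M̄R̄ = 211.7000 / 12 = 17.6417
UCL = X̄ + 3·M̄R̄/d₂ = 824.9154 + 3 × 17.6417 / 1.128 = 871.8347

871.835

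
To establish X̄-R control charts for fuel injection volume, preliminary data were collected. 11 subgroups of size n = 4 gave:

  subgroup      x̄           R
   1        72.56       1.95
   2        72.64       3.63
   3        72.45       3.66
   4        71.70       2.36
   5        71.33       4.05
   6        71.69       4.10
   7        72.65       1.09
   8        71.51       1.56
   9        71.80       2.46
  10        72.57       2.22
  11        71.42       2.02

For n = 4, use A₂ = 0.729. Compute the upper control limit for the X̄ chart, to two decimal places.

73.96

X̄̄ = (72.56 + 72.64 + 72.45 + 71.70 + 71.33 + 71.69 + 72.65 + 71.51 + 71.80 + 72.57 + 71.42) / 11 = 792.3200 / 11 = 72.0291
R̄ = (1.95 + 3.63 + 3.66 + 2.36 + 4.05 + 4.10 + 1.09 + 1.56 + 2.46 + 2.22 + 2.02) / 11 = 29.1000 / 11 = 2.6455
UCL = X̄̄ + A₂·R̄ = 72.0291 + 0.729 × 2.6455 = 73.9576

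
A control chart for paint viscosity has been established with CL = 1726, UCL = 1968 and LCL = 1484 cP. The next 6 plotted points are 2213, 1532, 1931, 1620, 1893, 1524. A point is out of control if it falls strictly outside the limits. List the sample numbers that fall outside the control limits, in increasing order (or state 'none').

1

Compare each point to [1484, 1968]: sample 1 = 2213 > UCL.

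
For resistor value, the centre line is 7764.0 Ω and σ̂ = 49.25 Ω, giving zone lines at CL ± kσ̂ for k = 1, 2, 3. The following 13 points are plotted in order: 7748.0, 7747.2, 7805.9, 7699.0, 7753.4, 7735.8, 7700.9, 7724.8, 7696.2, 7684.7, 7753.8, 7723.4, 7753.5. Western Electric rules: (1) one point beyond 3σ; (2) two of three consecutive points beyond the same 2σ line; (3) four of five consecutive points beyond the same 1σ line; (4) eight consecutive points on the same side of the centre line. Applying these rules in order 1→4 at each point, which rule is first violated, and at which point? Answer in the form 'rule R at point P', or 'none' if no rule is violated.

rule 4 at point 11

Zone of each point (C = within 1σ̂, B = 1σ̂–2σ̂, A = 2σ̂–3σ̂, * = beyond 3σ̂; sign = side of CL): 1:-C, 2:-C, 3:+C, 4:-B, 5:-C, 6:-C, 7:-B, 8:-C, 9:-B, 10:-B, 11:-C, 12:-C, 13:-C
Rule 4 (eight consecutive points on the same side of the centre line) is satisfied at point 11.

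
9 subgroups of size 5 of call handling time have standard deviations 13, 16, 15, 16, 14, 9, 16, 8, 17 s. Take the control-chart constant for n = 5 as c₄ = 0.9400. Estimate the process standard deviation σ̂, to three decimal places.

14.657

s̄ = (13 + 16 + 15 + 16 + 14 + 9 + 16 + 8 + 17) / 9 = 13.7778
σ̂ = s̄ / c₄ = 13.7778 / 0.9400 = 14.6572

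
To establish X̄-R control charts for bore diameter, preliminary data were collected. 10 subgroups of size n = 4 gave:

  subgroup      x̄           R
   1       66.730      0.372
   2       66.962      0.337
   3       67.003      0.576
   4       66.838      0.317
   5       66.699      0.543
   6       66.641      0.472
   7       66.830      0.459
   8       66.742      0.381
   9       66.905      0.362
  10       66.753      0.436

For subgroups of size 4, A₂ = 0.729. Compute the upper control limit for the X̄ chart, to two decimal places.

67.12

X̄̄ = (66.730 + 66.962 + 67.003 + 66.838 + 66.699 + 66.641 + 66.830 + 66.742 + 66.905 + 66.753) / 10 = 668.1030 / 10 = 66.8103
R̄ = (0.372 + 0.337 + 0.576 + 0.317 + 0.543 + 0.472 + 0.459 + 0.381 + 0.362 + 0.436) / 10 = 4.2550 / 10 = 0.4255
UCL = X̄̄ + A₂·R̄ = 66.8103 + 0.729 × 0.4255 = 67.1205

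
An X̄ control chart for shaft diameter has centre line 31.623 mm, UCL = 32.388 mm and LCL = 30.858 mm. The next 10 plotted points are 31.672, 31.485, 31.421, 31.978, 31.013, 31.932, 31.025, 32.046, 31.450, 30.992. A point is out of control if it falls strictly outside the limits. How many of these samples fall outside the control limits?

0

All 10 points lie within [30.858, 32.388].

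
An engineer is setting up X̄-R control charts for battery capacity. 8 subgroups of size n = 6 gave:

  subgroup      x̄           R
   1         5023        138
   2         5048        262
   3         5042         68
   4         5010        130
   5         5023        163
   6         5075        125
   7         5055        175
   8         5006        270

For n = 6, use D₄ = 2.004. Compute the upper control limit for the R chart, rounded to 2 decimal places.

333.42

R̄ = (138 + 262 + 68 + 130 + 163 + 125 + 175 + 270) / 8 = 1331.0000 / 8 = 166.3750
UCL_R = D₄·R̄ = 2.004 × 166.3750 = 333.4155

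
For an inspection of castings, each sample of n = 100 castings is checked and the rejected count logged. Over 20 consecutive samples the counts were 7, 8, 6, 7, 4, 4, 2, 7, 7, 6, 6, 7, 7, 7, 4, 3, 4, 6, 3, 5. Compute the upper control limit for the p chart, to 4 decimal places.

p̄ = Σdᵢ / (k·n) = 110 / (20 × 100) = 0.05500
UCL = p̄ + 3·√(p̄(1−p̄)/n) = 0.05500 + 3 × √(0.05500×0.94500/100) = 0.05500 + 3 × 0.02280 = 0.12339

0.1234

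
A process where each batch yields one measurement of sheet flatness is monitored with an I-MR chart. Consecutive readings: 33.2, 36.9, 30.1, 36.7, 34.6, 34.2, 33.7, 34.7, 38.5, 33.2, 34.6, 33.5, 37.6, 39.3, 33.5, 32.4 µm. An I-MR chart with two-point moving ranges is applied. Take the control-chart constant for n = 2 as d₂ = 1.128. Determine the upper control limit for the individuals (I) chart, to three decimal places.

42.843

X̄ = (33.2 + 36.9 + 30.1 + 36.7 + 34.6 + 34.2 + 33.7 + 34.7 + 38.5 + 33.2 + 34.6 + 33.5 + 37.6 + 39.3 + 33.5 + 32.4) / 16 = 34.7938
Moving ranges: 3.7, 6.8, 6.6, 2.1, 0.4, 0.5, 1.0, 3.8, 5.3, 1.4, 1.1, 4.1, 1.7, 5.8, 1.1; M̄R̄ = 45.4000 / 15 = 3.0267
UCL = X̄ + 3·M̄R̄/d₂ = 34.7938 + 3 × 3.0267 / 1.128 = 42.8434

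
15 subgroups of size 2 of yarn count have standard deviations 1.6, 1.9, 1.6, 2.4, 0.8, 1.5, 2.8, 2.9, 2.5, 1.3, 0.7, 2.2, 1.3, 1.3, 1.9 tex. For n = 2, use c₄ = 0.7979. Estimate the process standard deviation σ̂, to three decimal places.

2.231

s̄ = (1.6 + 1.9 + 1.6 + 2.4 + 0.8 + 1.5 + 2.8 + 2.9 + 2.5 + 1.3 + 0.7 + 2.2 + 1.3 + 1.3 + 1.9) / 15 = 1.7800
σ̂ = s̄ / c₄ = 1.7800 / 0.7979 = 2.2309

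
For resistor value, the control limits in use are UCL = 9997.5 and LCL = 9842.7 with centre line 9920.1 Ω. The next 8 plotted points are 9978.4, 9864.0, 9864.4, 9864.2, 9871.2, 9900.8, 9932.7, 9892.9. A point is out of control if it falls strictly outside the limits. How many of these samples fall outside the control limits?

All 8 points lie within [9842.7, 9997.5].

0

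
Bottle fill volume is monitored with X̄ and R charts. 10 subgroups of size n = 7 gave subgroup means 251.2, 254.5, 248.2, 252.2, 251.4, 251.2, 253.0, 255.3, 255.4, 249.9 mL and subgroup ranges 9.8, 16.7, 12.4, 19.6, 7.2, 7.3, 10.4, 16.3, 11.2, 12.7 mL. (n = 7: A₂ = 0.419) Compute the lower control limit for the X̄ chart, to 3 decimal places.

247.051

X̄̄ = (251.2 + 254.5 + 248.2 + 252.2 + 251.4 + 251.2 + 253.0 + 255.3 + 255.4 + 249.9) / 10 = 2522.3000 / 10 = 252.2300
R̄ = (9.8 + 16.7 + 12.4 + 19.6 + 7.2 + 7.3 + 10.4 + 16.3 + 11.2 + 12.7) / 10 = 123.6000 / 10 = 12.3600
LCL = X̄̄ − A₂·R̄ = 252.2300 − 0.419 × 12.3600 = 247.0512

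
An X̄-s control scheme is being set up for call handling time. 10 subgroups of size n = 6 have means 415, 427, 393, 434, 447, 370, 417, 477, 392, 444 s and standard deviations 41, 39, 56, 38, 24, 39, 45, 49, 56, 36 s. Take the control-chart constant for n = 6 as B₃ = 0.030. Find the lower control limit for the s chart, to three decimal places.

s̄ = (41 + 39 + 56 + 38 + 24 + 39 + 45 + 49 + 56 + 36) / 10 = 42.3000
LCL_s = B₃·s̄ = 0.030 × 42.3000 = 1.2690

1.269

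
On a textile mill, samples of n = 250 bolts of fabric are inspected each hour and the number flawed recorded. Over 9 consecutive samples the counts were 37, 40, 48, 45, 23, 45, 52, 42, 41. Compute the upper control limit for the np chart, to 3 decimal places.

59.084

p̄ = Σdᵢ / (k·n) = 373 / (9 × 250) = 0.16578
UCL = np̄ + 3·√(np̄(1−p̄)) = 41.4444 + 3 × √(41.4444×0.83422) = 41.4444 + 3 × 5.8800 = 59.0843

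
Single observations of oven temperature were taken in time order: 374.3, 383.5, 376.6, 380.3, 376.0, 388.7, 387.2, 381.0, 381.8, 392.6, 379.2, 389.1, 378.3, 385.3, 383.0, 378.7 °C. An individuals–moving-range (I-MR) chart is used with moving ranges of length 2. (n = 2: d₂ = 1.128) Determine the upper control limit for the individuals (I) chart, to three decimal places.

400.629

X̄ = (374.3 + 383.5 + 376.6 + 380.3 + 376.0 + 388.7 + 387.2 + 381.0 + 381.8 + 392.6 + 379.2 + 389.1 + 378.3 + 385.3 + 383.0 + 378.7) / 16 = 382.2250
Moving ranges: 9.2, 6.9, 3.7, 4.3, 12.7, 1.5, 6.2, 0.8, 10.8, 13.4, 9.9, 10.8, 7.0, 2.3, 4.3; M̄R̄ = 103.8000 / 15 = 6.9200
UCL = X̄ + 3·M̄R̄/d₂ = 382.2250 + 3 × 6.9200 / 1.128 = 400.6293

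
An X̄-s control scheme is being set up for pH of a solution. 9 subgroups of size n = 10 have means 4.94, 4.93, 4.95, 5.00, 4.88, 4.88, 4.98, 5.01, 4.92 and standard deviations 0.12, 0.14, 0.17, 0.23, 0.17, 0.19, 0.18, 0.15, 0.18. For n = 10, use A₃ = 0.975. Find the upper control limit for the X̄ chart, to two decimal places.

5.11

X̄̄ = (4.94 + 4.93 + 4.95 + 5.00 + 4.88 + 4.88 + 4.98 + 5.01 + 4.92) / 9 = 4.9433
s̄ = (0.12 + 0.14 + 0.17 + 0.23 + 0.17 + 0.19 + 0.18 + 0.15 + 0.18) / 9 = 0.1700
UCL = X̄̄ + A₃·s̄ = 4.9433 + 0.975 × 0.1700 = 5.1091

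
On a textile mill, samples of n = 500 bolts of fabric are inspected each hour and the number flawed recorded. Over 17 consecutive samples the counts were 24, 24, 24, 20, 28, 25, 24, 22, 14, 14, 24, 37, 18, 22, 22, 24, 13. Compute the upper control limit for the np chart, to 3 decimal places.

36.140

p̄ = Σdᵢ / (k·n) = 379 / (17 × 500) = 0.04459
UCL = np̄ + 3·√(np̄(1−p̄)) = 22.2941 + 3 × √(22.2941×0.95541) = 22.2941 + 3 × 4.6152 = 36.1397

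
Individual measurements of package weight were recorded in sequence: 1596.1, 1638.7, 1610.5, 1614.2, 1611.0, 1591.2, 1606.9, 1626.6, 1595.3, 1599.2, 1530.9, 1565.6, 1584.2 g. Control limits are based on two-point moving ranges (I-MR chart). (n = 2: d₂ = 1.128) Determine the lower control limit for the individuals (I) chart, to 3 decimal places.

X̄ = (1596.1 + 1638.7 + 1610.5 + 1614.2 + 1611.0 + 1591.2 + 1606.9 + 1626.6 + 1595.3 + 1599.2 + 1530.9 + 1565.6 + 1584.2) / 13 = 1597.7231
Moving ranges: 42.6, 28.2, 3.7, 3.2, 19.8, 15.7, 19.7, 31.3, 3.9, 68.3, 34.7, 18.6; M̄R̄ = 289.7000 / 12 = 24.1417
LCL = X̄ − 3·M̄R̄/d₂ = 1597.7231 − 3 × 24.1417 / 1.128 = 1533.5165

1533.517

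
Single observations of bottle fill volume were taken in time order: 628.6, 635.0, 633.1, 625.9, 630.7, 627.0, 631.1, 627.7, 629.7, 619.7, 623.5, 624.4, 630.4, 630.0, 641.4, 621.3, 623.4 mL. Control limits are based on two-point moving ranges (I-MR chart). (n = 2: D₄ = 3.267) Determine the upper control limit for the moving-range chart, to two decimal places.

Moving ranges: 6.4, 1.9, 7.2, 4.8, 3.7, 4.1, 3.4, 2.0, 10.0, 3.8, 0.9, 6.0, 0.4, 11.4, 20.1, 2.1; M̄R̄ = 88.2000 / 16 = 5.5125
UCL_MR = D₄·M̄R̄ = 3.267 × 5.5125 = 18.0093

18.01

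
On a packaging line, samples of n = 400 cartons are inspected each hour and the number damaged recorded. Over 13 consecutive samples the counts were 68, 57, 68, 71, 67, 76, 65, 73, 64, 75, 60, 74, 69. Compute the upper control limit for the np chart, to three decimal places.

p̄ = Σdᵢ / (k·n) = 887 / (13 × 400) = 0.17058
UCL = np̄ + 3·√(np̄(1−p̄)) = 68.2308 + 3 × √(68.2308×0.82942) = 68.2308 + 3 × 7.5228 = 90.7991

90.799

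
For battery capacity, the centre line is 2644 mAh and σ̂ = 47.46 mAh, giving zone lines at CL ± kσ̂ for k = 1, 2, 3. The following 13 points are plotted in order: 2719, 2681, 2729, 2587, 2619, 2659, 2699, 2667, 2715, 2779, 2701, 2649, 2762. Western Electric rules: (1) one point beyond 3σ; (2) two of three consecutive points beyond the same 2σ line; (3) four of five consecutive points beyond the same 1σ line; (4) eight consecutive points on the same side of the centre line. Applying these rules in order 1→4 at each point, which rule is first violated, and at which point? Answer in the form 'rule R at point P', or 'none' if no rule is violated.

Zone of each point (C = within 1σ̂, B = 1σ̂–2σ̂, A = 2σ̂–3σ̂, * = beyond 3σ̂; sign = side of CL): 1:+B, 2:+C, 3:+B, 4:-B, 5:-C, 6:+C, 7:+B, 8:+C, 9:+B, 10:+A, 11:+B, 12:+C, 13:+A
Rule 3 (four of five consecutive points beyond the same 1σ limit) is satisfied at point 11.

rule 3 at point 11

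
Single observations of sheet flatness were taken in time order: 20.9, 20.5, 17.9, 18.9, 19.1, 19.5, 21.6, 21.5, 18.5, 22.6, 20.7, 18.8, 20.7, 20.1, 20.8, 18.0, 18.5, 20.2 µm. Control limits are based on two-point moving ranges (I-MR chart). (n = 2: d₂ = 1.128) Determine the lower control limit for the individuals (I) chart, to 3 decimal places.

15.881

X̄ = (20.9 + 20.5 + 17.9 + 18.9 + 19.1 + 19.5 + 21.6 + 21.5 + 18.5 + 22.6 + 20.7 + 18.8 + 20.7 + 20.1 + 20.8 + 18.0 + 18.5 + 20.2) / 18 = 19.9333
Moving ranges: 0.4, 2.6, 1.0, 0.2, 0.4, 2.1, 0.1, 3.0, 4.1, 1.9, 1.9, 1.9, 0.6, 0.7, 2.8, 0.5, 1.7; M̄R̄ = 25.9000 / 17 = 1.5235
LCL = X̄ − 3·M̄R̄/d₂ = 19.9333 − 3 × 1.5235 / 1.128 = 15.8814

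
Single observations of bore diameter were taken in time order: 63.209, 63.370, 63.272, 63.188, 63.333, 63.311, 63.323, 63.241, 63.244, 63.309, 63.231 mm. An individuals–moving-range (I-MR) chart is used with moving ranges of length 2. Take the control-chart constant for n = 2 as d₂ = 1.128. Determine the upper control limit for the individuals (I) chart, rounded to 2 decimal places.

63.48

X̄ = (63.209 + 63.370 + 63.272 + 63.188 + 63.333 + 63.311 + 63.323 + 63.241 + 63.244 + 63.309 + 63.231) / 11 = 63.2755
Moving ranges: 0.161, 0.098, 0.084, 0.145, 0.022, 0.012, 0.082, 0.003, 0.065, 0.078; M̄R̄ = 0.7500 / 10 = 0.0750
UCL = X̄ + 3·M̄R̄/d₂ = 63.2755 + 3 × 0.0750 / 1.128 = 63.4750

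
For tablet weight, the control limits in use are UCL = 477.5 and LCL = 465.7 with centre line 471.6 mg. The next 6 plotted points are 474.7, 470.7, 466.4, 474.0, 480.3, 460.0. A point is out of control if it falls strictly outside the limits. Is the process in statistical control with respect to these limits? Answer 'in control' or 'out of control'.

out of control

Compare each point to [465.7, 477.5]: sample 5 = 480.3 > UCL; sample 6 = 460.0 < LCL.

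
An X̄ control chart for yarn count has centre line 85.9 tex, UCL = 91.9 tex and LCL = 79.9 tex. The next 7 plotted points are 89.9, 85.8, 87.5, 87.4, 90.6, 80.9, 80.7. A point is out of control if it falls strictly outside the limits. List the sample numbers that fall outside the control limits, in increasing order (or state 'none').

none

All 7 points lie within [79.9, 91.9].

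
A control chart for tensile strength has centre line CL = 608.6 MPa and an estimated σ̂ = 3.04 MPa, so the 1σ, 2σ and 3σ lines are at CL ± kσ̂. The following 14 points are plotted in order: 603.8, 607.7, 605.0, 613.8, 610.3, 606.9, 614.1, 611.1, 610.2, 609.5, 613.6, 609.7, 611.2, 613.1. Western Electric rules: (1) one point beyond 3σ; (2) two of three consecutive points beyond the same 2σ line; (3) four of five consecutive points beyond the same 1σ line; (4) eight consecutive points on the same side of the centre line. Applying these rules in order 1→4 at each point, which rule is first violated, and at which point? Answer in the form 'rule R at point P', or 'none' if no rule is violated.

rule 4 at point 14

Zone of each point (C = within 1σ̂, B = 1σ̂–2σ̂, A = 2σ̂–3σ̂, * = beyond 3σ̂; sign = side of CL): 1:-B, 2:-C, 3:-B, 4:+B, 5:+C, 6:-C, 7:+B, 8:+C, 9:+C, 10:+C, 11:+B, 12:+C, 13:+C, 14:+B
Rule 4 (eight consecutive points on the same side of the centre line) is satisfied at point 14.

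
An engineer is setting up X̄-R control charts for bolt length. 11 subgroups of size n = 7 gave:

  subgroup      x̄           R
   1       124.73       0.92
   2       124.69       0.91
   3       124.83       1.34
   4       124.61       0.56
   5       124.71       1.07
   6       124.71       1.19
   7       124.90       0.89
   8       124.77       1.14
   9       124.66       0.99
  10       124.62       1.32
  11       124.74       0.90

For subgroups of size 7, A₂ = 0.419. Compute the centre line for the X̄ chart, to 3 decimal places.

X̄̄ = (124.73 + 124.69 + 124.83 + 124.61 + 124.71 + 124.71 + 124.90 + 124.77 + 124.66 + 124.62 + 124.74) / 11 = 1371.9700 / 11 = 124.7245
CL = X̄̄ = 124.7245

124.725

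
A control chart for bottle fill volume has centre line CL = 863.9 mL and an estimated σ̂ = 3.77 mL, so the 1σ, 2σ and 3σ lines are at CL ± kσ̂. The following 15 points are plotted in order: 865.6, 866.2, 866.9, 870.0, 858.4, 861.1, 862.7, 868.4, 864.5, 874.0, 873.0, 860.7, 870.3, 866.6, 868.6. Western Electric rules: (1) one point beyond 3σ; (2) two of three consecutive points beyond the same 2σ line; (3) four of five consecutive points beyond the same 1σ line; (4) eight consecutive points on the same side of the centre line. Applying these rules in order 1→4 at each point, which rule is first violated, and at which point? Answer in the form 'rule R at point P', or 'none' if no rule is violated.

rule 2 at point 11

Zone of each point (C = within 1σ̂, B = 1σ̂–2σ̂, A = 2σ̂–3σ̂, * = beyond 3σ̂; sign = side of CL): 1:+C, 2:+C, 3:+C, 4:+B, 5:-B, 6:-C, 7:-C, 8:+B, 9:+C, 10:+A, 11:+A, 12:-C, 13:+B, 14:+C, 15:+B
Rule 2 (two of three consecutive points beyond the same 2σ limit) is satisfied at point 11.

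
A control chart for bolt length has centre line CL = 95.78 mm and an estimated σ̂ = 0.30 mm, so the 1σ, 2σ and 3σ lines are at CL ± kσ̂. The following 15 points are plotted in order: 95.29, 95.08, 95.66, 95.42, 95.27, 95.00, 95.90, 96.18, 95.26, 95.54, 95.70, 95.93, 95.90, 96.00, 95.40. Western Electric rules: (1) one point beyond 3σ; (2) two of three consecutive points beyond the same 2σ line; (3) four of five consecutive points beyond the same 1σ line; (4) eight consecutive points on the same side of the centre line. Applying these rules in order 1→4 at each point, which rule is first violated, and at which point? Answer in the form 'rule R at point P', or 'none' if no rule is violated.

rule 3 at point 5

Zone of each point (C = within 1σ̂, B = 1σ̂–2σ̂, A = 2σ̂–3σ̂, * = beyond 3σ̂; sign = side of CL): 1:-B, 2:-A, 3:-C, 4:-B, 5:-B, 6:-A, 7:+C, 8:+B, 9:-B, 10:-C, 11:-C, 12:+C, 13:+C, 14:+C, 15:-B
Rule 3 (four of five consecutive points beyond the same 1σ limit) is satisfied at point 5.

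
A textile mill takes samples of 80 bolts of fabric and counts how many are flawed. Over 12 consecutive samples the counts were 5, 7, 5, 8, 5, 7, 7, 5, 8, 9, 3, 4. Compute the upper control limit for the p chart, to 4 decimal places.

p̄ = Σdᵢ / (k·n) = 73 / (12 × 80) = 0.07604
UCL = p̄ + 3·√(p̄(1−p̄)/n) = 0.07604 + 3 × √(0.07604×0.92396/80) = 0.07604 + 3 × 0.02964 = 0.16495

0.1649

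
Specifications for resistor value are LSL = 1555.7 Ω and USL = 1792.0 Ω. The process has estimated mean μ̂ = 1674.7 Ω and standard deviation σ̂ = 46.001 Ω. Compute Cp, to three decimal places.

0.856

Cp = (USL − LSL) / (6σ̂) = (1792.0 − 1555.7) / (6 × 46.001) = 236.3000 / 276.0060 = 0.8561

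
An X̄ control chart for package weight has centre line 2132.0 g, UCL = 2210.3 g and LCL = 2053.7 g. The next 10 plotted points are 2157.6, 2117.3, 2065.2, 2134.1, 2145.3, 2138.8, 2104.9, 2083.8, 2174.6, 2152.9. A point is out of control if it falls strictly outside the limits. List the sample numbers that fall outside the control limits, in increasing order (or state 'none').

All 10 points lie within [2053.7, 2210.3].

none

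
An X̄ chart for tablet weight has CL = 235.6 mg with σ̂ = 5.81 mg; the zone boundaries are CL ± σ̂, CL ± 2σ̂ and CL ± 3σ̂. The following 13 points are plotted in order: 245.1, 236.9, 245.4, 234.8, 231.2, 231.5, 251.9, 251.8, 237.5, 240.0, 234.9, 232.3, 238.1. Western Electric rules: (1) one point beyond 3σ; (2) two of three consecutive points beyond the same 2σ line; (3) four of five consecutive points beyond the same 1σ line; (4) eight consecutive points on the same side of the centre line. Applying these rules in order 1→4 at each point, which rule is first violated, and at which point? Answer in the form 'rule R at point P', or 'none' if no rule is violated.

rule 2 at point 8

Zone of each point (C = within 1σ̂, B = 1σ̂–2σ̂, A = 2σ̂–3σ̂, * = beyond 3σ̂; sign = side of CL): 1:+B, 2:+C, 3:+B, 4:-C, 5:-C, 6:-C, 7:+A, 8:+A, 9:+C, 10:+C, 11:-C, 12:-C, 13:+C
Rule 2 (two of three consecutive points beyond the same 2σ limit) is satisfied at point 8.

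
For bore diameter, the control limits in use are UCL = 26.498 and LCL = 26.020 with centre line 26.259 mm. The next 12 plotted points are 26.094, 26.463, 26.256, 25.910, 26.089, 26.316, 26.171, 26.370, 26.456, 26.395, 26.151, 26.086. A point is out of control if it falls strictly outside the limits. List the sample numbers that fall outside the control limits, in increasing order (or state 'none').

4

Compare each point to [26.020, 26.498]: sample 4 = 25.910 < LCL.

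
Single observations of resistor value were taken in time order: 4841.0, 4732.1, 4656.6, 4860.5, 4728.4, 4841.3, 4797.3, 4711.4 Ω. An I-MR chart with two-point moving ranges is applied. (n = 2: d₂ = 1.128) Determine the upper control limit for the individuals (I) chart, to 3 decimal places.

5061.045

X̄ = (4841.0 + 4732.1 + 4656.6 + 4860.5 + 4728.4 + 4841.3 + 4797.3 + 4711.4) / 8 = 4771.0750
Moving ranges: 108.9, 75.5, 203.9, 132.1, 112.9, 44.0, 85.9; M̄R̄ = 763.2000 / 7 = 109.0286
UCL = X̄ + 3·M̄R̄/d₂ = 4771.0750 + 3 × 109.0286 / 1.128 = 5061.0446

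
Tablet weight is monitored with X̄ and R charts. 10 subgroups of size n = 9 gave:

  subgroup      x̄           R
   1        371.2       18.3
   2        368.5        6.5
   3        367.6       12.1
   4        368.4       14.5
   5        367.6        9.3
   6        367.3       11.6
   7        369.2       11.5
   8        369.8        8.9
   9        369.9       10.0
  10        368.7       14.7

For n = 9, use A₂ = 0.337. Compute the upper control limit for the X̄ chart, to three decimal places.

X̄̄ = (371.2 + 368.5 + 367.6 + 368.4 + 367.6 + 367.3 + 369.2 + 369.8 + 369.9 + 368.7) / 10 = 3688.2000 / 10 = 368.8200
R̄ = (18.3 + 6.5 + 12.1 + 14.5 + 9.3 + 11.6 + 11.5 + 8.9 + 10.0 + 14.7) / 10 = 117.4000 / 10 = 11.7400
UCL = X̄̄ + A₂·R̄ = 368.8200 + 0.337 × 11.7400 = 372.7764

372.776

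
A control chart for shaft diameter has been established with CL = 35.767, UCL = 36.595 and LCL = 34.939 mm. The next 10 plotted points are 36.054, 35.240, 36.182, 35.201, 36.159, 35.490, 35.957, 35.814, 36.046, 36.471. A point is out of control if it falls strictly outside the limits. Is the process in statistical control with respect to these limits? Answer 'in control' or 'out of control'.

All 10 points lie within [34.939, 36.595].

in control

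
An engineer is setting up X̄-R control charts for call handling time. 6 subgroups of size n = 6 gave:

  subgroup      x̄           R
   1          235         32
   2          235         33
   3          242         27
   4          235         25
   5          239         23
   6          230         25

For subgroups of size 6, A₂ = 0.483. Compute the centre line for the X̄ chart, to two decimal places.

236.00

X̄̄ = (235 + 235 + 242 + 235 + 239 + 230) / 6 = 1416.0000 / 6 = 236.0000
CL = X̄̄ = 236.0000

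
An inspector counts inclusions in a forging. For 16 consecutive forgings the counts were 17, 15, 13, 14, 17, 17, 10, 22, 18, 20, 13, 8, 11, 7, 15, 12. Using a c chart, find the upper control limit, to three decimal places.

c̄ = (17 + 15 + 13 + 14 + 17 + 17 + 10 + 22 + 18 + 20 + 13 + 8 + 11 + 7 + 15 + 12) / 16 = 229 / 16 = 14.3125
UCL = c̄ + 3√c̄ = 14.3125 + 3 × √14.3125 = 14.3125 + 3 × 3.7832 = 25.6621

25.662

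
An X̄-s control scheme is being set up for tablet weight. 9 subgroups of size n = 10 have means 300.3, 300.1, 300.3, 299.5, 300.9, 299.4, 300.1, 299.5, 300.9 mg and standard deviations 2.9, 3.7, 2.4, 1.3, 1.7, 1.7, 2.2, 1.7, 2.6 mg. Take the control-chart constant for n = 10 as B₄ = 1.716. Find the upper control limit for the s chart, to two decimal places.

s̄ = (2.9 + 3.7 + 2.4 + 1.3 + 1.7 + 1.7 + 2.2 + 1.7 + 2.6) / 9 = 2.2444
UCL_s = B₄·s̄ = 1.716 × 2.2444 = 3.8515

3.85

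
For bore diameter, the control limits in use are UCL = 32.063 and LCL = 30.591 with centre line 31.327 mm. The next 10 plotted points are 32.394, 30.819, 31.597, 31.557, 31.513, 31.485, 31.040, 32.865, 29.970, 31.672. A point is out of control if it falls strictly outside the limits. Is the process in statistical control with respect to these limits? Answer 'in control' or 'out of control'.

Compare each point to [30.591, 32.063]: sample 1 = 32.394 > UCL; sample 8 = 32.865 > UCL; sample 9 = 29.970 < LCL.

out of control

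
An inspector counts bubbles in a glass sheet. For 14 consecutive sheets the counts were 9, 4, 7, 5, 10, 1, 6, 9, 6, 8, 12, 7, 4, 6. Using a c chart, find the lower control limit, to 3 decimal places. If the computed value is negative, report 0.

c̄ = (9 + 4 + 7 + 5 + 10 + 1 + 6 + 9 + 6 + 8 + 12 + 7 + 4 + 6) / 14 = 94 / 14 = 6.7143
LCL = c̄ − 3√c̄ = 6.7143 − 3 × 2.5912 = -1.0593 → 0 (cannot be negative)

0.000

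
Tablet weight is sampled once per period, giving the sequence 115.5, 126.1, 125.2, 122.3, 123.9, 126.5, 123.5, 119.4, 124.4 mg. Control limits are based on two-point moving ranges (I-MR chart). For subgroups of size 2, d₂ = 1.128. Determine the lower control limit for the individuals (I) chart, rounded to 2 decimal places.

112.77

X̄ = (115.5 + 126.1 + 125.2 + 122.3 + 123.9 + 126.5 + 123.5 + 119.4 + 124.4) / 9 = 122.9778
Moving ranges: 10.6, 0.9, 2.9, 1.6, 2.6, 3.0, 4.1, 5.0; M̄R̄ = 30.7000 / 8 = 3.8375
LCL = X̄ − 3·M̄R̄/d₂ = 122.9778 − 3 × 3.8375 / 1.128 = 112.7717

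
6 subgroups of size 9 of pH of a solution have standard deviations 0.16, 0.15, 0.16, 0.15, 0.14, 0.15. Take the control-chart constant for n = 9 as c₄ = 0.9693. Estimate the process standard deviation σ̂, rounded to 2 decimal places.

s̄ = (0.16 + 0.15 + 0.16 + 0.15 + 0.14 + 0.15) / 6 = 0.1517
σ̂ = s̄ / c₄ = 0.1517 / 0.9693 = 0.1565

0.16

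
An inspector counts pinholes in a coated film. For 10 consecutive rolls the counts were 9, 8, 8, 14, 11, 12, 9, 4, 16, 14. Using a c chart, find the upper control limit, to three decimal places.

20.221

c̄ = (9 + 8 + 8 + 14 + 11 + 12 + 9 + 4 + 16 + 14) / 10 = 105 / 10 = 10.5000
UCL = c̄ + 3√c̄ = 10.5000 + 3 × √10.5000 = 10.5000 + 3 × 3.2404 = 20.2211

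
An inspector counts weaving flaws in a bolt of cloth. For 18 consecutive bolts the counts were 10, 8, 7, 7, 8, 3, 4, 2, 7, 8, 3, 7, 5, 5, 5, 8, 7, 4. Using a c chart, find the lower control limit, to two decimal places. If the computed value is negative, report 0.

0.00

c̄ = (10 + 8 + 7 + 7 + 8 + 3 + 4 + 2 + 7 + 8 + 3 + 7 + 5 + 5 + 5 + 8 + 7 + 4) / 18 = 108 / 18 = 6.0000
LCL = c̄ − 3√c̄ = 6.0000 − 3 × 2.4495 = -1.3485 → 0 (cannot be negative)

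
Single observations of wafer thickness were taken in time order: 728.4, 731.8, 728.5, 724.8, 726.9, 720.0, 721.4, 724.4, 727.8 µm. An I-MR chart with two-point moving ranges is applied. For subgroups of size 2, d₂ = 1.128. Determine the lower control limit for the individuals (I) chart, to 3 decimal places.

716.957

X̄ = (728.4 + 731.8 + 728.5 + 724.8 + 726.9 + 720.0 + 721.4 + 724.4 + 727.8) / 9 = 726.0000
Moving ranges: 3.4, 3.3, 3.7, 2.1, 6.9, 1.4, 3.0, 3.4; M̄R̄ = 27.2000 / 8 = 3.4000
LCL = X̄ − 3·M̄R̄/d₂ = 726.0000 − 3 × 3.4000 / 1.128 = 716.9574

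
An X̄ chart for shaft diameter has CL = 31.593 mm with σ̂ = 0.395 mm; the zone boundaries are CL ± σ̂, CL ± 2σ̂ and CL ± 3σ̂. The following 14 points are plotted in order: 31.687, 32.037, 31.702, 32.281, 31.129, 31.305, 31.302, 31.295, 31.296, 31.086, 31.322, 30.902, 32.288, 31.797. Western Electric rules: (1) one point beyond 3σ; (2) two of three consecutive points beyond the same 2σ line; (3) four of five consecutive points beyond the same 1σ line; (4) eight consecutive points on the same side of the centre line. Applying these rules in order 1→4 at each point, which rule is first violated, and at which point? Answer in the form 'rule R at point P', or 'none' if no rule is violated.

Zone of each point (C = within 1σ̂, B = 1σ̂–2σ̂, A = 2σ̂–3σ̂, * = beyond 3σ̂; sign = side of CL): 1:+C, 2:+B, 3:+C, 4:+B, 5:-B, 6:-C, 7:-C, 8:-C, 9:-C, 10:-B, 11:-C, 12:-B, 13:+B, 14:+C
Rule 4 (eight consecutive points on the same side of the centre line) is satisfied at point 12.

rule 4 at point 12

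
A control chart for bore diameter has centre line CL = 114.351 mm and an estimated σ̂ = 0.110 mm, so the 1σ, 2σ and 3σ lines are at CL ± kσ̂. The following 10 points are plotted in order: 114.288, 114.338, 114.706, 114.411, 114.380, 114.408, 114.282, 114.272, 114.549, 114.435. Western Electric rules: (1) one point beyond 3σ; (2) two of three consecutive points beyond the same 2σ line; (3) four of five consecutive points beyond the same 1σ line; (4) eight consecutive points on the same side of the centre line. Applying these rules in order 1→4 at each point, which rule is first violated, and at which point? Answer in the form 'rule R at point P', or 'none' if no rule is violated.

rule 1 at point 3

Zone of each point (C = within 1σ̂, B = 1σ̂–2σ̂, A = 2σ̂–3σ̂, * = beyond 3σ̂; sign = side of CL): 1:-C, 2:-C, 3:+*, 4:+C, 5:+C, 6:+C, 7:-C, 8:-C, 9:+B, 10:+C
Rule 1 (one point beyond the 3σ limits) is satisfied at point 3.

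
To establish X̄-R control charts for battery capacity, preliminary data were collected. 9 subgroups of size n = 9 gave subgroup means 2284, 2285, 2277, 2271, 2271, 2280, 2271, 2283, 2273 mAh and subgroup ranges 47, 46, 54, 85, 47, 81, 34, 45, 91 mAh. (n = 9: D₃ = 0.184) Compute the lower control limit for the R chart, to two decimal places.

R̄ = (47 + 46 + 54 + 85 + 47 + 81 + 34 + 45 + 91) / 9 = 530.0000 / 9 = 58.8889
LCL_R = D₃·R̄ = 0.184 × 58.8889 = 10.8356

10.84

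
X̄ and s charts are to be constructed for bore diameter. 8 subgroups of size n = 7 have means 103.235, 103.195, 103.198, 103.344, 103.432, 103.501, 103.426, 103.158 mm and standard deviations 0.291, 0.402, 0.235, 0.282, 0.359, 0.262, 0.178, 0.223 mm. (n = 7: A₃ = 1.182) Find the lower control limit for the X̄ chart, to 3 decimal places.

102.981

X̄̄ = (103.235 + 103.195 + 103.198 + 103.344 + 103.432 + 103.501 + 103.426 + 103.158) / 8 = 103.3111
s̄ = (0.291 + 0.402 + 0.235 + 0.282 + 0.359 + 0.262 + 0.178 + 0.223) / 8 = 0.2790
LCL = X̄̄ − A₃·s̄ = 103.3111 − 1.182 × 0.2790 = 102.9813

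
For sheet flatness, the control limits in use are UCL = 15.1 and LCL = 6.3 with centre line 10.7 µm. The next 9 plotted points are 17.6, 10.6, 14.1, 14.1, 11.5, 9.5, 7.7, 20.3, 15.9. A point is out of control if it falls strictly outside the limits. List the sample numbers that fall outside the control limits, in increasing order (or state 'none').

Compare each point to [6.3, 15.1]: sample 1 = 17.6 > UCL; sample 8 = 20.3 > UCL; sample 9 = 15.9 > UCL.

1, 8, 9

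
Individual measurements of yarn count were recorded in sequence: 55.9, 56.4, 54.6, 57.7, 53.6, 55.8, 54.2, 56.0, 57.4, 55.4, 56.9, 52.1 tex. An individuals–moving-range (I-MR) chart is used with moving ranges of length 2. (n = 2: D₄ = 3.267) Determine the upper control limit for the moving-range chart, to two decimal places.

Moving ranges: 0.5, 1.8, 3.1, 4.1, 2.2, 1.6, 1.8, 1.4, 2.0, 1.5, 4.8; M̄R̄ = 24.8000 / 11 = 2.2545
UCL_MR = D₄·M̄R̄ = 3.267 × 2.2545 = 7.3656

7.37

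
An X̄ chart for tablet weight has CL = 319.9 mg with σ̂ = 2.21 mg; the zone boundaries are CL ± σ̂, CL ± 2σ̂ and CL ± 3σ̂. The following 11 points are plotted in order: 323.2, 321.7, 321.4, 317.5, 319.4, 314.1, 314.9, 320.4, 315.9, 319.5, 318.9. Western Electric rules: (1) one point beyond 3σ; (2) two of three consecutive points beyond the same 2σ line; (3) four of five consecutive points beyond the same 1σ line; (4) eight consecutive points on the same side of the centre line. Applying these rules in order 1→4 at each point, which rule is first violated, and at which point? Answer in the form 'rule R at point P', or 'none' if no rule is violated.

rule 2 at point 7

Zone of each point (C = within 1σ̂, B = 1σ̂–2σ̂, A = 2σ̂–3σ̂, * = beyond 3σ̂; sign = side of CL): 1:+B, 2:+C, 3:+C, 4:-B, 5:-C, 6:-A, 7:-A, 8:+C, 9:-B, 10:-C, 11:-C
Rule 2 (two of three consecutive points beyond the same 2σ limit) is satisfied at point 7.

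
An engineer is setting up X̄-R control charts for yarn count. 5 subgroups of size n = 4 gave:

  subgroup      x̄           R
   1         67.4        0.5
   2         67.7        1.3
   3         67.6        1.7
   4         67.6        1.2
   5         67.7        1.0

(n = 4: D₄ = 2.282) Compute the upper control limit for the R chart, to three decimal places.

R̄ = (0.5 + 1.3 + 1.7 + 1.2 + 1.0) / 5 = 5.7000 / 5 = 1.1400
UCL_R = D₄·R̄ = 2.282 × 1.1400 = 2.6015

2.601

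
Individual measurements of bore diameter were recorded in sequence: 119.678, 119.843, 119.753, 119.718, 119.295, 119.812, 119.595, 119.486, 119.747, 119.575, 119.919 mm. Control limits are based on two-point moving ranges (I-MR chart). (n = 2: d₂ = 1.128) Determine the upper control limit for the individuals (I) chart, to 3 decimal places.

120.295

X̄ = (119.678 + 119.843 + 119.753 + 119.718 + 119.295 + 119.812 + 119.595 + 119.486 + 119.747 + 119.575 + 119.919) / 11 = 119.6746
Moving ranges: 0.165, 0.090, 0.035, 0.423, 0.517, 0.217, 0.109, 0.261, 0.172, 0.344; M̄R̄ = 2.3330 / 10 = 0.2333
UCL = X̄ + 3·M̄R̄/d₂ = 119.6746 + 3 × 0.2333 / 1.128 = 120.2951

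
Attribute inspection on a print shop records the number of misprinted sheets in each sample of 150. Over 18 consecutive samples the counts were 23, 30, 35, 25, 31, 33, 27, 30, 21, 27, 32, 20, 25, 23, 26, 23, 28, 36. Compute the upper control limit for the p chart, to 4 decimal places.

0.2781

p̄ = Σdᵢ / (k·n) = 495 / (18 × 150) = 0.18333
UCL = p̄ + 3·√(p̄(1−p̄)/n) = 0.18333 + 3 × √(0.18333×0.81667/150) = 0.18333 + 3 × 0.03159 = 0.27811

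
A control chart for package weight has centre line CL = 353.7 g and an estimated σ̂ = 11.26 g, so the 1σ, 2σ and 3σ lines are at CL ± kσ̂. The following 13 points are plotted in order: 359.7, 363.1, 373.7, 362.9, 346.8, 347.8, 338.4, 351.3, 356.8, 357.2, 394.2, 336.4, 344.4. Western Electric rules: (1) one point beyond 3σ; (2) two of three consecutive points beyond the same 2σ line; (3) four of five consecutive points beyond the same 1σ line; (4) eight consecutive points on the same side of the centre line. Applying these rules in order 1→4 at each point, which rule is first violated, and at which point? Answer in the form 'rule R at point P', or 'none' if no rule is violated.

Zone of each point (C = within 1σ̂, B = 1σ̂–2σ̂, A = 2σ̂–3σ̂, * = beyond 3σ̂; sign = side of CL): 1:+C, 2:+C, 3:+B, 4:+C, 5:-C, 6:-C, 7:-B, 8:-C, 9:+C, 10:+C, 11:+*, 12:-B, 13:-C
Rule 1 (one point beyond the 3σ limits) is satisfied at point 11.

rule 1 at point 11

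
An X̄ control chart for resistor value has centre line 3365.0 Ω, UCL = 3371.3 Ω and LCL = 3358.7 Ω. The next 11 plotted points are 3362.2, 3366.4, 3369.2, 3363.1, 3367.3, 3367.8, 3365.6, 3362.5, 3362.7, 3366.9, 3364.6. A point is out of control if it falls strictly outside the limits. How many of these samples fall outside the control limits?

0

All 11 points lie within [3358.7, 3371.3].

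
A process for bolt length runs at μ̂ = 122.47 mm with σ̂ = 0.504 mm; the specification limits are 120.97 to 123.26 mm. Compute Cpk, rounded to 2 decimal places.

0.52

Cpu = (USL − μ̂) / (3σ̂) = (123.26 − 122.47) / (3 × 0.504) = 0.5225; Cpl = (μ̂ − LSL) / (3σ̂) = (122.47 − 120.97) / (3 × 0.504) = 0.9921; Cpk = min(Cpu, Cpl) = 0.5225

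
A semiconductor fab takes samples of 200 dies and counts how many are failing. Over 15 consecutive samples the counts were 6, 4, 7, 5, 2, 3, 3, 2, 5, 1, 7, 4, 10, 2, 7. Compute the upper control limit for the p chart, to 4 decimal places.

0.0542

p̄ = Σdᵢ / (k·n) = 68 / (15 × 200) = 0.02267
UCL = p̄ + 3·√(p̄(1−p̄)/n) = 0.02267 + 3 × √(0.02267×0.97733/200) = 0.02267 + 3 × 0.01052 = 0.05424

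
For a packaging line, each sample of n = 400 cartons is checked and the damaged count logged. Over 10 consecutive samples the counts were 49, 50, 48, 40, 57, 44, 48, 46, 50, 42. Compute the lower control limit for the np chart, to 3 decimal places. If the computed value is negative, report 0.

28.008

p̄ = Σdᵢ / (k·n) = 474 / (10 × 400) = 0.11850
LCL = np̄ − 3·√(np̄(1−p̄)) = 47.4000 − 3 × 6.4640 = 28.0080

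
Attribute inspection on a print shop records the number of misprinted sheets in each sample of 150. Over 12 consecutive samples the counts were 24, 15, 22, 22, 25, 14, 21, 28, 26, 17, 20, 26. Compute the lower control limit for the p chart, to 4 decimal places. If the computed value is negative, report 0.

0.0583

p̄ = Σdᵢ / (k·n) = 260 / (12 × 150) = 0.14444
LCL = p̄ − 3·√(p̄(1−p̄)/n) = 0.14444 − 3 × 0.02870 = 0.05834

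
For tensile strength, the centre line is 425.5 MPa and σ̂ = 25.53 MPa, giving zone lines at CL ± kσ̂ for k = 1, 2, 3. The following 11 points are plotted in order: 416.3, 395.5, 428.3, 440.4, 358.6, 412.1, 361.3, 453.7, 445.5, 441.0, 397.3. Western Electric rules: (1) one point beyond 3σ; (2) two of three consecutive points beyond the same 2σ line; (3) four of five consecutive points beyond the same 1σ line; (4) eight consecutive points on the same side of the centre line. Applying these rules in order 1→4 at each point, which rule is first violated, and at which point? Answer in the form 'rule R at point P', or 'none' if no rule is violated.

Zone of each point (C = within 1σ̂, B = 1σ̂–2σ̂, A = 2σ̂–3σ̂, * = beyond 3σ̂; sign = side of CL): 1:-C, 2:-B, 3:+C, 4:+C, 5:-A, 6:-C, 7:-A, 8:+B, 9:+C, 10:+C, 11:-B
Rule 2 (two of three consecutive points beyond the same 2σ limit) is satisfied at point 7.

rule 2 at point 7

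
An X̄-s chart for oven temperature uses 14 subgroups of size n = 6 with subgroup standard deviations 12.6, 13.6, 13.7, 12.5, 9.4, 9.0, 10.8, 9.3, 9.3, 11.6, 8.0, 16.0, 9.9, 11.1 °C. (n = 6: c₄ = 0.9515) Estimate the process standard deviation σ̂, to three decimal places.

11.771

s̄ = (12.6 + 13.6 + 13.7 + 12.5 + 9.4 + 9.0 + 10.8 + 9.3 + 9.3 + 11.6 + 8.0 + 16.0 + 9.9 + 11.1) / 14 = 11.2000
σ̂ = s̄ / c₄ = 11.2000 / 0.9515 = 11.7709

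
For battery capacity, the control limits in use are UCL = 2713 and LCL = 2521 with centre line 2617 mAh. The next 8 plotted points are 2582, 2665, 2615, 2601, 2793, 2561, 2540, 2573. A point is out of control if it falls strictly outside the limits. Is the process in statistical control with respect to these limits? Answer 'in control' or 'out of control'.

out of control

Compare each point to [2521, 2713]: sample 5 = 2793 > UCL.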